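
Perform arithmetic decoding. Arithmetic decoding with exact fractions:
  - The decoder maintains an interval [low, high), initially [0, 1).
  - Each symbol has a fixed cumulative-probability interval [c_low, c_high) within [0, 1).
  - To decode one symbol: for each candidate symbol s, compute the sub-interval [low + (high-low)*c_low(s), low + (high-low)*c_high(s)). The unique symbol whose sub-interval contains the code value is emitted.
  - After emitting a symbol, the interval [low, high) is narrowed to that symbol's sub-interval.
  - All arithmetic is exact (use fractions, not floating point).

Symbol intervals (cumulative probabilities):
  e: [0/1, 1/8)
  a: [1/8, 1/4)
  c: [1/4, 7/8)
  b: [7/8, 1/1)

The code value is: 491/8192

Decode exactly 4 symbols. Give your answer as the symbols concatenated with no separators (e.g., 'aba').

Answer: ecca

Derivation:
Step 1: interval [0/1, 1/1), width = 1/1 - 0/1 = 1/1
  'e': [0/1 + 1/1*0/1, 0/1 + 1/1*1/8) = [0/1, 1/8) <- contains code 491/8192
  'a': [0/1 + 1/1*1/8, 0/1 + 1/1*1/4) = [1/8, 1/4)
  'c': [0/1 + 1/1*1/4, 0/1 + 1/1*7/8) = [1/4, 7/8)
  'b': [0/1 + 1/1*7/8, 0/1 + 1/1*1/1) = [7/8, 1/1)
  emit 'e', narrow to [0/1, 1/8)
Step 2: interval [0/1, 1/8), width = 1/8 - 0/1 = 1/8
  'e': [0/1 + 1/8*0/1, 0/1 + 1/8*1/8) = [0/1, 1/64)
  'a': [0/1 + 1/8*1/8, 0/1 + 1/8*1/4) = [1/64, 1/32)
  'c': [0/1 + 1/8*1/4, 0/1 + 1/8*7/8) = [1/32, 7/64) <- contains code 491/8192
  'b': [0/1 + 1/8*7/8, 0/1 + 1/8*1/1) = [7/64, 1/8)
  emit 'c', narrow to [1/32, 7/64)
Step 3: interval [1/32, 7/64), width = 7/64 - 1/32 = 5/64
  'e': [1/32 + 5/64*0/1, 1/32 + 5/64*1/8) = [1/32, 21/512)
  'a': [1/32 + 5/64*1/8, 1/32 + 5/64*1/4) = [21/512, 13/256)
  'c': [1/32 + 5/64*1/4, 1/32 + 5/64*7/8) = [13/256, 51/512) <- contains code 491/8192
  'b': [1/32 + 5/64*7/8, 1/32 + 5/64*1/1) = [51/512, 7/64)
  emit 'c', narrow to [13/256, 51/512)
Step 4: interval [13/256, 51/512), width = 51/512 - 13/256 = 25/512
  'e': [13/256 + 25/512*0/1, 13/256 + 25/512*1/8) = [13/256, 233/4096)
  'a': [13/256 + 25/512*1/8, 13/256 + 25/512*1/4) = [233/4096, 129/2048) <- contains code 491/8192
  'c': [13/256 + 25/512*1/4, 13/256 + 25/512*7/8) = [129/2048, 383/4096)
  'b': [13/256 + 25/512*7/8, 13/256 + 25/512*1/1) = [383/4096, 51/512)
  emit 'a', narrow to [233/4096, 129/2048)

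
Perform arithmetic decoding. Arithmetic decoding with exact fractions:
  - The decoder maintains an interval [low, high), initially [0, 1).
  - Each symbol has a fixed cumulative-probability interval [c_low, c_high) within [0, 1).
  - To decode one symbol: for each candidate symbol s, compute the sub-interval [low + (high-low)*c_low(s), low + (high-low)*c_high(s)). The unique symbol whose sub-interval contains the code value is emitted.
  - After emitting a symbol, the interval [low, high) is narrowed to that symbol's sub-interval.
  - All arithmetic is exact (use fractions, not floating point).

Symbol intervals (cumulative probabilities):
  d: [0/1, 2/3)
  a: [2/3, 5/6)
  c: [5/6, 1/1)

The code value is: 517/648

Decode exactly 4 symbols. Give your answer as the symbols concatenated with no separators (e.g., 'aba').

Answer: aaad

Derivation:
Step 1: interval [0/1, 1/1), width = 1/1 - 0/1 = 1/1
  'd': [0/1 + 1/1*0/1, 0/1 + 1/1*2/3) = [0/1, 2/3)
  'a': [0/1 + 1/1*2/3, 0/1 + 1/1*5/6) = [2/3, 5/6) <- contains code 517/648
  'c': [0/1 + 1/1*5/6, 0/1 + 1/1*1/1) = [5/6, 1/1)
  emit 'a', narrow to [2/3, 5/6)
Step 2: interval [2/3, 5/6), width = 5/6 - 2/3 = 1/6
  'd': [2/3 + 1/6*0/1, 2/3 + 1/6*2/3) = [2/3, 7/9)
  'a': [2/3 + 1/6*2/3, 2/3 + 1/6*5/6) = [7/9, 29/36) <- contains code 517/648
  'c': [2/3 + 1/6*5/6, 2/3 + 1/6*1/1) = [29/36, 5/6)
  emit 'a', narrow to [7/9, 29/36)
Step 3: interval [7/9, 29/36), width = 29/36 - 7/9 = 1/36
  'd': [7/9 + 1/36*0/1, 7/9 + 1/36*2/3) = [7/9, 43/54)
  'a': [7/9 + 1/36*2/3, 7/9 + 1/36*5/6) = [43/54, 173/216) <- contains code 517/648
  'c': [7/9 + 1/36*5/6, 7/9 + 1/36*1/1) = [173/216, 29/36)
  emit 'a', narrow to [43/54, 173/216)
Step 4: interval [43/54, 173/216), width = 173/216 - 43/54 = 1/216
  'd': [43/54 + 1/216*0/1, 43/54 + 1/216*2/3) = [43/54, 259/324) <- contains code 517/648
  'a': [43/54 + 1/216*2/3, 43/54 + 1/216*5/6) = [259/324, 1037/1296)
  'c': [43/54 + 1/216*5/6, 43/54 + 1/216*1/1) = [1037/1296, 173/216)
  emit 'd', narrow to [43/54, 259/324)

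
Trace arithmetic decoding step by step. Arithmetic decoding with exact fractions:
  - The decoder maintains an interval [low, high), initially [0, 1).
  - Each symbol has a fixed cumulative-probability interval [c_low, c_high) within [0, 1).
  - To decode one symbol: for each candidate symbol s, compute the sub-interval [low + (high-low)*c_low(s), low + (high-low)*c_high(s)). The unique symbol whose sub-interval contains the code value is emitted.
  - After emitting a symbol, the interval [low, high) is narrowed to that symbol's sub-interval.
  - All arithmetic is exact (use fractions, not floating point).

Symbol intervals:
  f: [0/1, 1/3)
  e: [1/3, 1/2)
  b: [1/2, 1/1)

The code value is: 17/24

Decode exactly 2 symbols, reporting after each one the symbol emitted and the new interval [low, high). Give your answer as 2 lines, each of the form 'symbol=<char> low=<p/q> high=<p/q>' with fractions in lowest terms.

Answer: symbol=b low=1/2 high=1/1
symbol=e low=2/3 high=3/4

Derivation:
Step 1: interval [0/1, 1/1), width = 1/1 - 0/1 = 1/1
  'f': [0/1 + 1/1*0/1, 0/1 + 1/1*1/3) = [0/1, 1/3)
  'e': [0/1 + 1/1*1/3, 0/1 + 1/1*1/2) = [1/3, 1/2)
  'b': [0/1 + 1/1*1/2, 0/1 + 1/1*1/1) = [1/2, 1/1) <- contains code 17/24
  emit 'b', narrow to [1/2, 1/1)
Step 2: interval [1/2, 1/1), width = 1/1 - 1/2 = 1/2
  'f': [1/2 + 1/2*0/1, 1/2 + 1/2*1/3) = [1/2, 2/3)
  'e': [1/2 + 1/2*1/3, 1/2 + 1/2*1/2) = [2/3, 3/4) <- contains code 17/24
  'b': [1/2 + 1/2*1/2, 1/2 + 1/2*1/1) = [3/4, 1/1)
  emit 'e', narrow to [2/3, 3/4)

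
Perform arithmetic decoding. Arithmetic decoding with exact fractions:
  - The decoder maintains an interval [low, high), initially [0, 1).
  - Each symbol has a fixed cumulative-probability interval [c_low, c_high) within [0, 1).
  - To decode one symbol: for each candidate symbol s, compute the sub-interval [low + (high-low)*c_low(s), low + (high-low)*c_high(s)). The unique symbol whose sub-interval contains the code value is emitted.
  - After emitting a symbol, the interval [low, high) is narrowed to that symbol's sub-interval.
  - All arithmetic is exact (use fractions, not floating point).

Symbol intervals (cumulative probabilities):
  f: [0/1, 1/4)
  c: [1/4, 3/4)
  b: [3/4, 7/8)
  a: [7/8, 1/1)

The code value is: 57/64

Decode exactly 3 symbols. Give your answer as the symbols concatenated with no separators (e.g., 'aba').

Answer: afc

Derivation:
Step 1: interval [0/1, 1/1), width = 1/1 - 0/1 = 1/1
  'f': [0/1 + 1/1*0/1, 0/1 + 1/1*1/4) = [0/1, 1/4)
  'c': [0/1 + 1/1*1/4, 0/1 + 1/1*3/4) = [1/4, 3/4)
  'b': [0/1 + 1/1*3/4, 0/1 + 1/1*7/8) = [3/4, 7/8)
  'a': [0/1 + 1/1*7/8, 0/1 + 1/1*1/1) = [7/8, 1/1) <- contains code 57/64
  emit 'a', narrow to [7/8, 1/1)
Step 2: interval [7/8, 1/1), width = 1/1 - 7/8 = 1/8
  'f': [7/8 + 1/8*0/1, 7/8 + 1/8*1/4) = [7/8, 29/32) <- contains code 57/64
  'c': [7/8 + 1/8*1/4, 7/8 + 1/8*3/4) = [29/32, 31/32)
  'b': [7/8 + 1/8*3/4, 7/8 + 1/8*7/8) = [31/32, 63/64)
  'a': [7/8 + 1/8*7/8, 7/8 + 1/8*1/1) = [63/64, 1/1)
  emit 'f', narrow to [7/8, 29/32)
Step 3: interval [7/8, 29/32), width = 29/32 - 7/8 = 1/32
  'f': [7/8 + 1/32*0/1, 7/8 + 1/32*1/4) = [7/8, 113/128)
  'c': [7/8 + 1/32*1/4, 7/8 + 1/32*3/4) = [113/128, 115/128) <- contains code 57/64
  'b': [7/8 + 1/32*3/4, 7/8 + 1/32*7/8) = [115/128, 231/256)
  'a': [7/8 + 1/32*7/8, 7/8 + 1/32*1/1) = [231/256, 29/32)
  emit 'c', narrow to [113/128, 115/128)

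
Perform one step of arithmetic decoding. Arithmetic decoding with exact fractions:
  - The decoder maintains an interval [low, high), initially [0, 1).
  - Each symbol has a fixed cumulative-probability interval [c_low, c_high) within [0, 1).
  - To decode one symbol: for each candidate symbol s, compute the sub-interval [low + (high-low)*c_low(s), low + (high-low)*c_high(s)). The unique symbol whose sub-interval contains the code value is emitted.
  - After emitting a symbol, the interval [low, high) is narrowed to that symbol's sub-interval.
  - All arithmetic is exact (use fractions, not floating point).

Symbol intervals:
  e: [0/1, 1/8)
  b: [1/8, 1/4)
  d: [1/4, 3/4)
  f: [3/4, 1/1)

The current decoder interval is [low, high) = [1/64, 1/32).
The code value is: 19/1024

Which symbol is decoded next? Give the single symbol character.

Interval width = high − low = 1/32 − 1/64 = 1/64
Scaled code = (code − low) / width = (19/1024 − 1/64) / 1/64 = 3/16
  e: [0/1, 1/8) 
  b: [1/8, 1/4) ← scaled code falls here ✓
  d: [1/4, 3/4) 
  f: [3/4, 1/1) 

Answer: b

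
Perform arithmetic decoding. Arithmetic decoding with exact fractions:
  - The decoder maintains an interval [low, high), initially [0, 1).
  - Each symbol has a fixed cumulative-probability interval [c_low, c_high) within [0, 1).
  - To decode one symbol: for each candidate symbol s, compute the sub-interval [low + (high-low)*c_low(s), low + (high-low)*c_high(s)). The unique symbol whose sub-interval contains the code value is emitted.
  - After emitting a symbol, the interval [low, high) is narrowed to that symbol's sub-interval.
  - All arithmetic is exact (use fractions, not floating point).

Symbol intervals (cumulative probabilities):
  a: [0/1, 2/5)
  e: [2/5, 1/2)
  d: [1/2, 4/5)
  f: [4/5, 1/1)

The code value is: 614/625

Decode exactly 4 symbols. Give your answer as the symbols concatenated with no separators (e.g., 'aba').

Answer: ffda

Derivation:
Step 1: interval [0/1, 1/1), width = 1/1 - 0/1 = 1/1
  'a': [0/1 + 1/1*0/1, 0/1 + 1/1*2/5) = [0/1, 2/5)
  'e': [0/1 + 1/1*2/5, 0/1 + 1/1*1/2) = [2/5, 1/2)
  'd': [0/1 + 1/1*1/2, 0/1 + 1/1*4/5) = [1/2, 4/5)
  'f': [0/1 + 1/1*4/5, 0/1 + 1/1*1/1) = [4/5, 1/1) <- contains code 614/625
  emit 'f', narrow to [4/5, 1/1)
Step 2: interval [4/5, 1/1), width = 1/1 - 4/5 = 1/5
  'a': [4/5 + 1/5*0/1, 4/5 + 1/5*2/5) = [4/5, 22/25)
  'e': [4/5 + 1/5*2/5, 4/5 + 1/5*1/2) = [22/25, 9/10)
  'd': [4/5 + 1/5*1/2, 4/5 + 1/5*4/5) = [9/10, 24/25)
  'f': [4/5 + 1/5*4/5, 4/5 + 1/5*1/1) = [24/25, 1/1) <- contains code 614/625
  emit 'f', narrow to [24/25, 1/1)
Step 3: interval [24/25, 1/1), width = 1/1 - 24/25 = 1/25
  'a': [24/25 + 1/25*0/1, 24/25 + 1/25*2/5) = [24/25, 122/125)
  'e': [24/25 + 1/25*2/5, 24/25 + 1/25*1/2) = [122/125, 49/50)
  'd': [24/25 + 1/25*1/2, 24/25 + 1/25*4/5) = [49/50, 124/125) <- contains code 614/625
  'f': [24/25 + 1/25*4/5, 24/25 + 1/25*1/1) = [124/125, 1/1)
  emit 'd', narrow to [49/50, 124/125)
Step 4: interval [49/50, 124/125), width = 124/125 - 49/50 = 3/250
  'a': [49/50 + 3/250*0/1, 49/50 + 3/250*2/5) = [49/50, 1231/1250) <- contains code 614/625
  'e': [49/50 + 3/250*2/5, 49/50 + 3/250*1/2) = [1231/1250, 493/500)
  'd': [49/50 + 3/250*1/2, 49/50 + 3/250*4/5) = [493/500, 1237/1250)
  'f': [49/50 + 3/250*4/5, 49/50 + 3/250*1/1) = [1237/1250, 124/125)
  emit 'a', narrow to [49/50, 1231/1250)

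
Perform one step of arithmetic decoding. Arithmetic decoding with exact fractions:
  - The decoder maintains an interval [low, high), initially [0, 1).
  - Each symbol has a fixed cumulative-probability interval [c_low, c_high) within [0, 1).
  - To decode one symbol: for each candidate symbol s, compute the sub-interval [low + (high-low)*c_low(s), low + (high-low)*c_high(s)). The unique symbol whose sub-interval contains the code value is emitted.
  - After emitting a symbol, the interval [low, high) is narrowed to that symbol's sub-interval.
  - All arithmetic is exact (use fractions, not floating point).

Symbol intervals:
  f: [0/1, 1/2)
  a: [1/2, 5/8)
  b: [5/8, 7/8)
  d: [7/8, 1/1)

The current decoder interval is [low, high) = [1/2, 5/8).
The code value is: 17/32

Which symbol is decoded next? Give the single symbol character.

Answer: f

Derivation:
Interval width = high − low = 5/8 − 1/2 = 1/8
Scaled code = (code − low) / width = (17/32 − 1/2) / 1/8 = 1/4
  f: [0/1, 1/2) ← scaled code falls here ✓
  a: [1/2, 5/8) 
  b: [5/8, 7/8) 
  d: [7/8, 1/1) 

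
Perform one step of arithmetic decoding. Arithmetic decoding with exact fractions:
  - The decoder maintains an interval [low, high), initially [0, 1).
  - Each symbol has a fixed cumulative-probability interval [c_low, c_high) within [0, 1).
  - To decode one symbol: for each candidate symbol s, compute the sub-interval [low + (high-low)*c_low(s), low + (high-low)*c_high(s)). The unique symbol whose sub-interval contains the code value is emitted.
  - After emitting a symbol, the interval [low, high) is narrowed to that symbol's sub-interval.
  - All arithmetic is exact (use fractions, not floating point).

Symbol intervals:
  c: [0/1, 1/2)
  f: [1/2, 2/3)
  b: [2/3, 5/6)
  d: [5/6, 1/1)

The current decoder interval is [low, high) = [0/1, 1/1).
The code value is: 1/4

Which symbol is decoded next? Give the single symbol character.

Interval width = high − low = 1/1 − 0/1 = 1/1
Scaled code = (code − low) / width = (1/4 − 0/1) / 1/1 = 1/4
  c: [0/1, 1/2) ← scaled code falls here ✓
  f: [1/2, 2/3) 
  b: [2/3, 5/6) 
  d: [5/6, 1/1) 

Answer: c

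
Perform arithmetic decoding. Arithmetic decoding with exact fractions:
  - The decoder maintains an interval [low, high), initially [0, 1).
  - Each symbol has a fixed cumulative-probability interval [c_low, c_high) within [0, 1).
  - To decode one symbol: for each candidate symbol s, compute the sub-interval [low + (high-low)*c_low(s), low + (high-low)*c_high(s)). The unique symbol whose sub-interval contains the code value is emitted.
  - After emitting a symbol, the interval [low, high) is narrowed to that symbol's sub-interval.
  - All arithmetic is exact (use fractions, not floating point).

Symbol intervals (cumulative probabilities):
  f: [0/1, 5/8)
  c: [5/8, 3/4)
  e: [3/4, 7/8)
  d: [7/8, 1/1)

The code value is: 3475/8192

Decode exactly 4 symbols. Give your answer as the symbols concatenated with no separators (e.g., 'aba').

Step 1: interval [0/1, 1/1), width = 1/1 - 0/1 = 1/1
  'f': [0/1 + 1/1*0/1, 0/1 + 1/1*5/8) = [0/1, 5/8) <- contains code 3475/8192
  'c': [0/1 + 1/1*5/8, 0/1 + 1/1*3/4) = [5/8, 3/4)
  'e': [0/1 + 1/1*3/4, 0/1 + 1/1*7/8) = [3/4, 7/8)
  'd': [0/1 + 1/1*7/8, 0/1 + 1/1*1/1) = [7/8, 1/1)
  emit 'f', narrow to [0/1, 5/8)
Step 2: interval [0/1, 5/8), width = 5/8 - 0/1 = 5/8
  'f': [0/1 + 5/8*0/1, 0/1 + 5/8*5/8) = [0/1, 25/64)
  'c': [0/1 + 5/8*5/8, 0/1 + 5/8*3/4) = [25/64, 15/32) <- contains code 3475/8192
  'e': [0/1 + 5/8*3/4, 0/1 + 5/8*7/8) = [15/32, 35/64)
  'd': [0/1 + 5/8*7/8, 0/1 + 5/8*1/1) = [35/64, 5/8)
  emit 'c', narrow to [25/64, 15/32)
Step 3: interval [25/64, 15/32), width = 15/32 - 25/64 = 5/64
  'f': [25/64 + 5/64*0/1, 25/64 + 5/64*5/8) = [25/64, 225/512) <- contains code 3475/8192
  'c': [25/64 + 5/64*5/8, 25/64 + 5/64*3/4) = [225/512, 115/256)
  'e': [25/64 + 5/64*3/4, 25/64 + 5/64*7/8) = [115/256, 235/512)
  'd': [25/64 + 5/64*7/8, 25/64 + 5/64*1/1) = [235/512, 15/32)
  emit 'f', narrow to [25/64, 225/512)
Step 4: interval [25/64, 225/512), width = 225/512 - 25/64 = 25/512
  'f': [25/64 + 25/512*0/1, 25/64 + 25/512*5/8) = [25/64, 1725/4096)
  'c': [25/64 + 25/512*5/8, 25/64 + 25/512*3/4) = [1725/4096, 875/2048) <- contains code 3475/8192
  'e': [25/64 + 25/512*3/4, 25/64 + 25/512*7/8) = [875/2048, 1775/4096)
  'd': [25/64 + 25/512*7/8, 25/64 + 25/512*1/1) = [1775/4096, 225/512)
  emit 'c', narrow to [1725/4096, 875/2048)

Answer: fcfc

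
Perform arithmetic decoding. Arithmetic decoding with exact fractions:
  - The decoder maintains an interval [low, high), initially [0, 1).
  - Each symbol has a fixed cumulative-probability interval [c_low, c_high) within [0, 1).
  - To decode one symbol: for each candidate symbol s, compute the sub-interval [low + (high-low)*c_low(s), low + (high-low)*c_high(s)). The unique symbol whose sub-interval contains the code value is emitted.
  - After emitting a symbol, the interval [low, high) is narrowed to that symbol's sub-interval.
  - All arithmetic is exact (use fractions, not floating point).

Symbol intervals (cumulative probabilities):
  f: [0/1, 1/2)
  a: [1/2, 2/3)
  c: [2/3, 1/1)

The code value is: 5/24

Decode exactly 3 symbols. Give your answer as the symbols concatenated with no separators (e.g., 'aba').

Step 1: interval [0/1, 1/1), width = 1/1 - 0/1 = 1/1
  'f': [0/1 + 1/1*0/1, 0/1 + 1/1*1/2) = [0/1, 1/2) <- contains code 5/24
  'a': [0/1 + 1/1*1/2, 0/1 + 1/1*2/3) = [1/2, 2/3)
  'c': [0/1 + 1/1*2/3, 0/1 + 1/1*1/1) = [2/3, 1/1)
  emit 'f', narrow to [0/1, 1/2)
Step 2: interval [0/1, 1/2), width = 1/2 - 0/1 = 1/2
  'f': [0/1 + 1/2*0/1, 0/1 + 1/2*1/2) = [0/1, 1/4) <- contains code 5/24
  'a': [0/1 + 1/2*1/2, 0/1 + 1/2*2/3) = [1/4, 1/3)
  'c': [0/1 + 1/2*2/3, 0/1 + 1/2*1/1) = [1/3, 1/2)
  emit 'f', narrow to [0/1, 1/4)
Step 3: interval [0/1, 1/4), width = 1/4 - 0/1 = 1/4
  'f': [0/1 + 1/4*0/1, 0/1 + 1/4*1/2) = [0/1, 1/8)
  'a': [0/1 + 1/4*1/2, 0/1 + 1/4*2/3) = [1/8, 1/6)
  'c': [0/1 + 1/4*2/3, 0/1 + 1/4*1/1) = [1/6, 1/4) <- contains code 5/24
  emit 'c', narrow to [1/6, 1/4)

Answer: ffc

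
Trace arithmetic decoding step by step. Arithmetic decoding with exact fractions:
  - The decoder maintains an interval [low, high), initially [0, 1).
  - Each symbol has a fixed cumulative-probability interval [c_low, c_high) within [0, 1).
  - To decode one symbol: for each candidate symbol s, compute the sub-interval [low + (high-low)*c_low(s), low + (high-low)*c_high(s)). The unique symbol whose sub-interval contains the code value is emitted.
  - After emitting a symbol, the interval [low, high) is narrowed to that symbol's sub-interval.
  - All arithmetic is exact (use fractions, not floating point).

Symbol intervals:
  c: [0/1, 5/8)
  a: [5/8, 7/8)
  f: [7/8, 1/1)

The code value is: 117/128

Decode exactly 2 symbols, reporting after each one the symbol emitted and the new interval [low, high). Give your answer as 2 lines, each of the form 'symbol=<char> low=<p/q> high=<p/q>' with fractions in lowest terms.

Answer: symbol=f low=7/8 high=1/1
symbol=c low=7/8 high=61/64

Derivation:
Step 1: interval [0/1, 1/1), width = 1/1 - 0/1 = 1/1
  'c': [0/1 + 1/1*0/1, 0/1 + 1/1*5/8) = [0/1, 5/8)
  'a': [0/1 + 1/1*5/8, 0/1 + 1/1*7/8) = [5/8, 7/8)
  'f': [0/1 + 1/1*7/8, 0/1 + 1/1*1/1) = [7/8, 1/1) <- contains code 117/128
  emit 'f', narrow to [7/8, 1/1)
Step 2: interval [7/8, 1/1), width = 1/1 - 7/8 = 1/8
  'c': [7/8 + 1/8*0/1, 7/8 + 1/8*5/8) = [7/8, 61/64) <- contains code 117/128
  'a': [7/8 + 1/8*5/8, 7/8 + 1/8*7/8) = [61/64, 63/64)
  'f': [7/8 + 1/8*7/8, 7/8 + 1/8*1/1) = [63/64, 1/1)
  emit 'c', narrow to [7/8, 61/64)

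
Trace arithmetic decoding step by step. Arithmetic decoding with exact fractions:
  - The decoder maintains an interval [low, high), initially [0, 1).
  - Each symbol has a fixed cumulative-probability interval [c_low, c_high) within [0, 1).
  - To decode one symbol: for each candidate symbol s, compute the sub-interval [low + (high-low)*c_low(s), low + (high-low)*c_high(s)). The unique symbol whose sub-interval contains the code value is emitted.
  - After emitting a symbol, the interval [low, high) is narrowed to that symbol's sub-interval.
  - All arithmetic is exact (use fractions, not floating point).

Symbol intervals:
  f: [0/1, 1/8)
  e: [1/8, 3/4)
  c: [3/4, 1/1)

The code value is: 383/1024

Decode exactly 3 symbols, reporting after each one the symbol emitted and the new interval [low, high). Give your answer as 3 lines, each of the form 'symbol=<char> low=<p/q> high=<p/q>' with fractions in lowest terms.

Answer: symbol=e low=1/8 high=3/4
symbol=e low=13/64 high=19/32
symbol=e low=129/512 high=127/256

Derivation:
Step 1: interval [0/1, 1/1), width = 1/1 - 0/1 = 1/1
  'f': [0/1 + 1/1*0/1, 0/1 + 1/1*1/8) = [0/1, 1/8)
  'e': [0/1 + 1/1*1/8, 0/1 + 1/1*3/4) = [1/8, 3/4) <- contains code 383/1024
  'c': [0/1 + 1/1*3/4, 0/1 + 1/1*1/1) = [3/4, 1/1)
  emit 'e', narrow to [1/8, 3/4)
Step 2: interval [1/8, 3/4), width = 3/4 - 1/8 = 5/8
  'f': [1/8 + 5/8*0/1, 1/8 + 5/8*1/8) = [1/8, 13/64)
  'e': [1/8 + 5/8*1/8, 1/8 + 5/8*3/4) = [13/64, 19/32) <- contains code 383/1024
  'c': [1/8 + 5/8*3/4, 1/8 + 5/8*1/1) = [19/32, 3/4)
  emit 'e', narrow to [13/64, 19/32)
Step 3: interval [13/64, 19/32), width = 19/32 - 13/64 = 25/64
  'f': [13/64 + 25/64*0/1, 13/64 + 25/64*1/8) = [13/64, 129/512)
  'e': [13/64 + 25/64*1/8, 13/64 + 25/64*3/4) = [129/512, 127/256) <- contains code 383/1024
  'c': [13/64 + 25/64*3/4, 13/64 + 25/64*1/1) = [127/256, 19/32)
  emit 'e', narrow to [129/512, 127/256)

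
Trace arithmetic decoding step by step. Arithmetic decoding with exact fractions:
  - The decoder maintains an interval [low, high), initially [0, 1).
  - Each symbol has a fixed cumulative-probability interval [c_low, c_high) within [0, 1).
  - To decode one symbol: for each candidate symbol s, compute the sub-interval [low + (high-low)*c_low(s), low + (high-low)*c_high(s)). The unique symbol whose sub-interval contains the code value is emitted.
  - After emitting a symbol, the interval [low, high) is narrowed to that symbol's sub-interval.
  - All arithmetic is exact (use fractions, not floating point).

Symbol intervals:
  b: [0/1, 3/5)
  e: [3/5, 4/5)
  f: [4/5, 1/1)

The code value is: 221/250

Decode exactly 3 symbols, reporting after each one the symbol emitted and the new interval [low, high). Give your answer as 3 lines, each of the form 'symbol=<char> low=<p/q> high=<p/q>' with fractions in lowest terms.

Answer: symbol=f low=4/5 high=1/1
symbol=b low=4/5 high=23/25
symbol=e low=109/125 high=112/125

Derivation:
Step 1: interval [0/1, 1/1), width = 1/1 - 0/1 = 1/1
  'b': [0/1 + 1/1*0/1, 0/1 + 1/1*3/5) = [0/1, 3/5)
  'e': [0/1 + 1/1*3/5, 0/1 + 1/1*4/5) = [3/5, 4/5)
  'f': [0/1 + 1/1*4/5, 0/1 + 1/1*1/1) = [4/5, 1/1) <- contains code 221/250
  emit 'f', narrow to [4/5, 1/1)
Step 2: interval [4/5, 1/1), width = 1/1 - 4/5 = 1/5
  'b': [4/5 + 1/5*0/1, 4/5 + 1/5*3/5) = [4/5, 23/25) <- contains code 221/250
  'e': [4/5 + 1/5*3/5, 4/5 + 1/5*4/5) = [23/25, 24/25)
  'f': [4/5 + 1/5*4/5, 4/5 + 1/5*1/1) = [24/25, 1/1)
  emit 'b', narrow to [4/5, 23/25)
Step 3: interval [4/5, 23/25), width = 23/25 - 4/5 = 3/25
  'b': [4/5 + 3/25*0/1, 4/5 + 3/25*3/5) = [4/5, 109/125)
  'e': [4/5 + 3/25*3/5, 4/5 + 3/25*4/5) = [109/125, 112/125) <- contains code 221/250
  'f': [4/5 + 3/25*4/5, 4/5 + 3/25*1/1) = [112/125, 23/25)
  emit 'e', narrow to [109/125, 112/125)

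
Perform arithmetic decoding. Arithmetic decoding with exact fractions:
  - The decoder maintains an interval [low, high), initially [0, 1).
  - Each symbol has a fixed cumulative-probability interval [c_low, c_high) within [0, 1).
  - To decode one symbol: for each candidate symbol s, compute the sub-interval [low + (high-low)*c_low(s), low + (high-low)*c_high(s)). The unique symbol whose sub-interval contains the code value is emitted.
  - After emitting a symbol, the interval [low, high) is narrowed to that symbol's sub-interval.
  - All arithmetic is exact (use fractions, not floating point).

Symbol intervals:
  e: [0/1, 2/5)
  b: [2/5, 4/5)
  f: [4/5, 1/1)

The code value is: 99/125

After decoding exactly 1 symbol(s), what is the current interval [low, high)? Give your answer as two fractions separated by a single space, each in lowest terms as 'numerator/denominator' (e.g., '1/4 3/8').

Answer: 2/5 4/5

Derivation:
Step 1: interval [0/1, 1/1), width = 1/1 - 0/1 = 1/1
  'e': [0/1 + 1/1*0/1, 0/1 + 1/1*2/5) = [0/1, 2/5)
  'b': [0/1 + 1/1*2/5, 0/1 + 1/1*4/5) = [2/5, 4/5) <- contains code 99/125
  'f': [0/1 + 1/1*4/5, 0/1 + 1/1*1/1) = [4/5, 1/1)
  emit 'b', narrow to [2/5, 4/5)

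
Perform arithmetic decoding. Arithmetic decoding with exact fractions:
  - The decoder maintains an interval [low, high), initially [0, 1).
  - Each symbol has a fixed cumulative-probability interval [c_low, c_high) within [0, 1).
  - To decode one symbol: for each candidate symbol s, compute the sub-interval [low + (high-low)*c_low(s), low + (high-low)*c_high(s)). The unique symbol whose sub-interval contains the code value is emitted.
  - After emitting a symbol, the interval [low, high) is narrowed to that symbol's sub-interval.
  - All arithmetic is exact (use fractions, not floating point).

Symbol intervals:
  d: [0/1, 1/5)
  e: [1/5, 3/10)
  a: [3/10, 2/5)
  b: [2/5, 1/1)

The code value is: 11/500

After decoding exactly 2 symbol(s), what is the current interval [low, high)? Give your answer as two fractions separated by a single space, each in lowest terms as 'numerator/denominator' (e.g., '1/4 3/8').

Answer: 0/1 1/25

Derivation:
Step 1: interval [0/1, 1/1), width = 1/1 - 0/1 = 1/1
  'd': [0/1 + 1/1*0/1, 0/1 + 1/1*1/5) = [0/1, 1/5) <- contains code 11/500
  'e': [0/1 + 1/1*1/5, 0/1 + 1/1*3/10) = [1/5, 3/10)
  'a': [0/1 + 1/1*3/10, 0/1 + 1/1*2/5) = [3/10, 2/5)
  'b': [0/1 + 1/1*2/5, 0/1 + 1/1*1/1) = [2/5, 1/1)
  emit 'd', narrow to [0/1, 1/5)
Step 2: interval [0/1, 1/5), width = 1/5 - 0/1 = 1/5
  'd': [0/1 + 1/5*0/1, 0/1 + 1/5*1/5) = [0/1, 1/25) <- contains code 11/500
  'e': [0/1 + 1/5*1/5, 0/1 + 1/5*3/10) = [1/25, 3/50)
  'a': [0/1 + 1/5*3/10, 0/1 + 1/5*2/5) = [3/50, 2/25)
  'b': [0/1 + 1/5*2/5, 0/1 + 1/5*1/1) = [2/25, 1/5)
  emit 'd', narrow to [0/1, 1/25)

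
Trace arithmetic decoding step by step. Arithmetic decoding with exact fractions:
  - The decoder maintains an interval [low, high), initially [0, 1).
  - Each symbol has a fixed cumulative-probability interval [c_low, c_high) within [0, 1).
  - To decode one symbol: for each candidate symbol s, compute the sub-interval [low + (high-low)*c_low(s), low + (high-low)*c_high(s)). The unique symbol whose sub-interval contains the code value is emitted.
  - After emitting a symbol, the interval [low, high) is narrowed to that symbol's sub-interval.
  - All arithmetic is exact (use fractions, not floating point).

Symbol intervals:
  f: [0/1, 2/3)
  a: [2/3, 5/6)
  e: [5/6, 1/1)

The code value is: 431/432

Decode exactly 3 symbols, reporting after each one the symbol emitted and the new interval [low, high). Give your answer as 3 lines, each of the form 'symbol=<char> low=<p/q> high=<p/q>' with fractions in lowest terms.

Answer: symbol=e low=5/6 high=1/1
symbol=e low=35/36 high=1/1
symbol=e low=215/216 high=1/1

Derivation:
Step 1: interval [0/1, 1/1), width = 1/1 - 0/1 = 1/1
  'f': [0/1 + 1/1*0/1, 0/1 + 1/1*2/3) = [0/1, 2/3)
  'a': [0/1 + 1/1*2/3, 0/1 + 1/1*5/6) = [2/3, 5/6)
  'e': [0/1 + 1/1*5/6, 0/1 + 1/1*1/1) = [5/6, 1/1) <- contains code 431/432
  emit 'e', narrow to [5/6, 1/1)
Step 2: interval [5/6, 1/1), width = 1/1 - 5/6 = 1/6
  'f': [5/6 + 1/6*0/1, 5/6 + 1/6*2/3) = [5/6, 17/18)
  'a': [5/6 + 1/6*2/3, 5/6 + 1/6*5/6) = [17/18, 35/36)
  'e': [5/6 + 1/6*5/6, 5/6 + 1/6*1/1) = [35/36, 1/1) <- contains code 431/432
  emit 'e', narrow to [35/36, 1/1)
Step 3: interval [35/36, 1/1), width = 1/1 - 35/36 = 1/36
  'f': [35/36 + 1/36*0/1, 35/36 + 1/36*2/3) = [35/36, 107/108)
  'a': [35/36 + 1/36*2/3, 35/36 + 1/36*5/6) = [107/108, 215/216)
  'e': [35/36 + 1/36*5/6, 35/36 + 1/36*1/1) = [215/216, 1/1) <- contains code 431/432
  emit 'e', narrow to [215/216, 1/1)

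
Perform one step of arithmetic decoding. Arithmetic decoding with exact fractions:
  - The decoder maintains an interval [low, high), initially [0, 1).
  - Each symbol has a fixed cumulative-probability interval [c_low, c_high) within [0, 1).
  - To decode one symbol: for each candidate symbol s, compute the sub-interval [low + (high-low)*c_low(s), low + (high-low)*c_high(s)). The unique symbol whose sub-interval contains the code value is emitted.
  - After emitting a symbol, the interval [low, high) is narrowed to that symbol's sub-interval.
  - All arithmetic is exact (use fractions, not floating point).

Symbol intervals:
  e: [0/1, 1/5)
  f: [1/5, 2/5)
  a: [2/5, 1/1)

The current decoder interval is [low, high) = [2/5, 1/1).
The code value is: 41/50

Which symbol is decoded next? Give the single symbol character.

Answer: a

Derivation:
Interval width = high − low = 1/1 − 2/5 = 3/5
Scaled code = (code − low) / width = (41/50 − 2/5) / 3/5 = 7/10
  e: [0/1, 1/5) 
  f: [1/5, 2/5) 
  a: [2/5, 1/1) ← scaled code falls here ✓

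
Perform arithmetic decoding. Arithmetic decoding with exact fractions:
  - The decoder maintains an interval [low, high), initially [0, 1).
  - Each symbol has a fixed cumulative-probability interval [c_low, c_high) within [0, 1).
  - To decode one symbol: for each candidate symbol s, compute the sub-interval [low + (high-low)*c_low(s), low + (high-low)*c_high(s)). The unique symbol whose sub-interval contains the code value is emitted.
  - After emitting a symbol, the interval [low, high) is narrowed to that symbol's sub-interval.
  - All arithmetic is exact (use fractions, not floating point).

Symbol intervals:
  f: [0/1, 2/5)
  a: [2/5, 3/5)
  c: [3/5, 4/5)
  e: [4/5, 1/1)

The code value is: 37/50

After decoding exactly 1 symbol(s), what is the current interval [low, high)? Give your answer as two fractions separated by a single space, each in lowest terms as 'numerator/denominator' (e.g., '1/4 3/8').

Answer: 3/5 4/5

Derivation:
Step 1: interval [0/1, 1/1), width = 1/1 - 0/1 = 1/1
  'f': [0/1 + 1/1*0/1, 0/1 + 1/1*2/5) = [0/1, 2/5)
  'a': [0/1 + 1/1*2/5, 0/1 + 1/1*3/5) = [2/5, 3/5)
  'c': [0/1 + 1/1*3/5, 0/1 + 1/1*4/5) = [3/5, 4/5) <- contains code 37/50
  'e': [0/1 + 1/1*4/5, 0/1 + 1/1*1/1) = [4/5, 1/1)
  emit 'c', narrow to [3/5, 4/5)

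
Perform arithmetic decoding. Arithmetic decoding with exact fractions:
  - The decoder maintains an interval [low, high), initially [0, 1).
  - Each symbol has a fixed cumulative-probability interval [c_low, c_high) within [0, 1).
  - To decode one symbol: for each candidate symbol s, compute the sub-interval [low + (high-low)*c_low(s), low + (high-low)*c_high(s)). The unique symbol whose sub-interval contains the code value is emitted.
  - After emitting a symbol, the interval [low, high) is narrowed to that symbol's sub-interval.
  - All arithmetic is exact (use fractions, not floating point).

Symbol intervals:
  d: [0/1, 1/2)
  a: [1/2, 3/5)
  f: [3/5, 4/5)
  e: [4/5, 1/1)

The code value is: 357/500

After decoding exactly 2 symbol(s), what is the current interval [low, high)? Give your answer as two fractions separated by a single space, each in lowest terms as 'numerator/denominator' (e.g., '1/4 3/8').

Step 1: interval [0/1, 1/1), width = 1/1 - 0/1 = 1/1
  'd': [0/1 + 1/1*0/1, 0/1 + 1/1*1/2) = [0/1, 1/2)
  'a': [0/1 + 1/1*1/2, 0/1 + 1/1*3/5) = [1/2, 3/5)
  'f': [0/1 + 1/1*3/5, 0/1 + 1/1*4/5) = [3/5, 4/5) <- contains code 357/500
  'e': [0/1 + 1/1*4/5, 0/1 + 1/1*1/1) = [4/5, 1/1)
  emit 'f', narrow to [3/5, 4/5)
Step 2: interval [3/5, 4/5), width = 4/5 - 3/5 = 1/5
  'd': [3/5 + 1/5*0/1, 3/5 + 1/5*1/2) = [3/5, 7/10)
  'a': [3/5 + 1/5*1/2, 3/5 + 1/5*3/5) = [7/10, 18/25) <- contains code 357/500
  'f': [3/5 + 1/5*3/5, 3/5 + 1/5*4/5) = [18/25, 19/25)
  'e': [3/5 + 1/5*4/5, 3/5 + 1/5*1/1) = [19/25, 4/5)
  emit 'a', narrow to [7/10, 18/25)

Answer: 7/10 18/25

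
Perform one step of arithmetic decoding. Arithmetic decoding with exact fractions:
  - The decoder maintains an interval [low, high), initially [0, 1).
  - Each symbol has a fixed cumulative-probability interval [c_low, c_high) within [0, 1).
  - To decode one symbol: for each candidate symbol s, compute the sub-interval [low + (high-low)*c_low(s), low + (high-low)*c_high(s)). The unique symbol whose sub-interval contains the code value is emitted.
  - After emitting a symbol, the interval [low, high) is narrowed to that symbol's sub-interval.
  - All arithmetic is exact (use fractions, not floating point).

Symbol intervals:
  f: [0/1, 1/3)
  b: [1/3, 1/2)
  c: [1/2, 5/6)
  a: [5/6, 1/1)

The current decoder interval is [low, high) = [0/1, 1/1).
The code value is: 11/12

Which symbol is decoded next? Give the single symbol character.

Interval width = high − low = 1/1 − 0/1 = 1/1
Scaled code = (code − low) / width = (11/12 − 0/1) / 1/1 = 11/12
  f: [0/1, 1/3) 
  b: [1/3, 1/2) 
  c: [1/2, 5/6) 
  a: [5/6, 1/1) ← scaled code falls here ✓

Answer: a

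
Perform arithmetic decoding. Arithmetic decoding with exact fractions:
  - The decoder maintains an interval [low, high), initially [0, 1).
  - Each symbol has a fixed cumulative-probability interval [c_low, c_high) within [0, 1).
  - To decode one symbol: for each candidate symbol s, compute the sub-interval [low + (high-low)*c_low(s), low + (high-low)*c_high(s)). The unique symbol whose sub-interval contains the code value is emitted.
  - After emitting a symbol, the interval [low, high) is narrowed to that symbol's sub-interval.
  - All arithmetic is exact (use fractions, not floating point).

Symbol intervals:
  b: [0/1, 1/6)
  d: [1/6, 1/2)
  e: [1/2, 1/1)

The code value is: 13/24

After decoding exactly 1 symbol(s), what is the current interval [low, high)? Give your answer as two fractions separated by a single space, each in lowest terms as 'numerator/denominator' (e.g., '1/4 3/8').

Step 1: interval [0/1, 1/1), width = 1/1 - 0/1 = 1/1
  'b': [0/1 + 1/1*0/1, 0/1 + 1/1*1/6) = [0/1, 1/6)
  'd': [0/1 + 1/1*1/6, 0/1 + 1/1*1/2) = [1/6, 1/2)
  'e': [0/1 + 1/1*1/2, 0/1 + 1/1*1/1) = [1/2, 1/1) <- contains code 13/24
  emit 'e', narrow to [1/2, 1/1)

Answer: 1/2 1/1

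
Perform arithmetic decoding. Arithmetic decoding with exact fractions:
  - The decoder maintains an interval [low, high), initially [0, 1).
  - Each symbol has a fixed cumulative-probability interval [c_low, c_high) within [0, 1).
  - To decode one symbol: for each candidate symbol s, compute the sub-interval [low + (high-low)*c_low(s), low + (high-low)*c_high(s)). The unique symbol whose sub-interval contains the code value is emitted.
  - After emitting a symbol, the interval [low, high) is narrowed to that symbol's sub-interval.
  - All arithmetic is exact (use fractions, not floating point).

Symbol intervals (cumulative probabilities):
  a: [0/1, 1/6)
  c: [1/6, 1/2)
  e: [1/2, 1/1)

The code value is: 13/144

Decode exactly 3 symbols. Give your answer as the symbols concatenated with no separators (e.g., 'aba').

Answer: aea

Derivation:
Step 1: interval [0/1, 1/1), width = 1/1 - 0/1 = 1/1
  'a': [0/1 + 1/1*0/1, 0/1 + 1/1*1/6) = [0/1, 1/6) <- contains code 13/144
  'c': [0/1 + 1/1*1/6, 0/1 + 1/1*1/2) = [1/6, 1/2)
  'e': [0/1 + 1/1*1/2, 0/1 + 1/1*1/1) = [1/2, 1/1)
  emit 'a', narrow to [0/1, 1/6)
Step 2: interval [0/1, 1/6), width = 1/6 - 0/1 = 1/6
  'a': [0/1 + 1/6*0/1, 0/1 + 1/6*1/6) = [0/1, 1/36)
  'c': [0/1 + 1/6*1/6, 0/1 + 1/6*1/2) = [1/36, 1/12)
  'e': [0/1 + 1/6*1/2, 0/1 + 1/6*1/1) = [1/12, 1/6) <- contains code 13/144
  emit 'e', narrow to [1/12, 1/6)
Step 3: interval [1/12, 1/6), width = 1/6 - 1/12 = 1/12
  'a': [1/12 + 1/12*0/1, 1/12 + 1/12*1/6) = [1/12, 7/72) <- contains code 13/144
  'c': [1/12 + 1/12*1/6, 1/12 + 1/12*1/2) = [7/72, 1/8)
  'e': [1/12 + 1/12*1/2, 1/12 + 1/12*1/1) = [1/8, 1/6)
  emit 'a', narrow to [1/12, 7/72)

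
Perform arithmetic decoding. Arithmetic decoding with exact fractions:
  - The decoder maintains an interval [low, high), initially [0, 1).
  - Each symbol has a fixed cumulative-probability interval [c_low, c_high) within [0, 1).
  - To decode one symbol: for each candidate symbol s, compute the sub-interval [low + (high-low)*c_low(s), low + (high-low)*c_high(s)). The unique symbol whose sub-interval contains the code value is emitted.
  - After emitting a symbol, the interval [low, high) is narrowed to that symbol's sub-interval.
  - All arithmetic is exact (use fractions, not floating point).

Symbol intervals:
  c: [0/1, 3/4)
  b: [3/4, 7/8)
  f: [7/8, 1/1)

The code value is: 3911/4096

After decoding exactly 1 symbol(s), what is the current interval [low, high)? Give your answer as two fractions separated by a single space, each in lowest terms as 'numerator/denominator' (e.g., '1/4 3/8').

Step 1: interval [0/1, 1/1), width = 1/1 - 0/1 = 1/1
  'c': [0/1 + 1/1*0/1, 0/1 + 1/1*3/4) = [0/1, 3/4)
  'b': [0/1 + 1/1*3/4, 0/1 + 1/1*7/8) = [3/4, 7/8)
  'f': [0/1 + 1/1*7/8, 0/1 + 1/1*1/1) = [7/8, 1/1) <- contains code 3911/4096
  emit 'f', narrow to [7/8, 1/1)

Answer: 7/8 1/1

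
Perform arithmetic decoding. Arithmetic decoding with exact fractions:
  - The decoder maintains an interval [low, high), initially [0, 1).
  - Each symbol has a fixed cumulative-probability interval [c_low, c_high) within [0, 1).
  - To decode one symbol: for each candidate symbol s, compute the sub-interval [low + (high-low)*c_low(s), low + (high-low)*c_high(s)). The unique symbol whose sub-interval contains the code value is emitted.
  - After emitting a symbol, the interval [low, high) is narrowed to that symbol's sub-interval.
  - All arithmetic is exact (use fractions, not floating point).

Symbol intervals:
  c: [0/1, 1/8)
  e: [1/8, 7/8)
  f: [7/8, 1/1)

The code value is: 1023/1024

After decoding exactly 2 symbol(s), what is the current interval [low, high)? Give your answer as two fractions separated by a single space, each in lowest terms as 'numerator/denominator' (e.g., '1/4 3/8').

Answer: 63/64 1/1

Derivation:
Step 1: interval [0/1, 1/1), width = 1/1 - 0/1 = 1/1
  'c': [0/1 + 1/1*0/1, 0/1 + 1/1*1/8) = [0/1, 1/8)
  'e': [0/1 + 1/1*1/8, 0/1 + 1/1*7/8) = [1/8, 7/8)
  'f': [0/1 + 1/1*7/8, 0/1 + 1/1*1/1) = [7/8, 1/1) <- contains code 1023/1024
  emit 'f', narrow to [7/8, 1/1)
Step 2: interval [7/8, 1/1), width = 1/1 - 7/8 = 1/8
  'c': [7/8 + 1/8*0/1, 7/8 + 1/8*1/8) = [7/8, 57/64)
  'e': [7/8 + 1/8*1/8, 7/8 + 1/8*7/8) = [57/64, 63/64)
  'f': [7/8 + 1/8*7/8, 7/8 + 1/8*1/1) = [63/64, 1/1) <- contains code 1023/1024
  emit 'f', narrow to [63/64, 1/1)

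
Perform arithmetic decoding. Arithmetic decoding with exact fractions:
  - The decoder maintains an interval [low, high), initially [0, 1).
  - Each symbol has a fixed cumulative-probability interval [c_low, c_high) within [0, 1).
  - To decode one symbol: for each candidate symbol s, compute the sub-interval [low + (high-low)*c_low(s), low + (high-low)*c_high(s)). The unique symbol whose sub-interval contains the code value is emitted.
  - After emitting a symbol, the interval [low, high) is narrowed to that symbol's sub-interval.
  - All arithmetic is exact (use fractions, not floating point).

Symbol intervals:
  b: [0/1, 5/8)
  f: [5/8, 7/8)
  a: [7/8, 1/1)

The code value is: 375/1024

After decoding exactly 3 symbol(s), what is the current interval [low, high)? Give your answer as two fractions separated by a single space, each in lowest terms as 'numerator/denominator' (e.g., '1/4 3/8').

Step 1: interval [0/1, 1/1), width = 1/1 - 0/1 = 1/1
  'b': [0/1 + 1/1*0/1, 0/1 + 1/1*5/8) = [0/1, 5/8) <- contains code 375/1024
  'f': [0/1 + 1/1*5/8, 0/1 + 1/1*7/8) = [5/8, 7/8)
  'a': [0/1 + 1/1*7/8, 0/1 + 1/1*1/1) = [7/8, 1/1)
  emit 'b', narrow to [0/1, 5/8)
Step 2: interval [0/1, 5/8), width = 5/8 - 0/1 = 5/8
  'b': [0/1 + 5/8*0/1, 0/1 + 5/8*5/8) = [0/1, 25/64) <- contains code 375/1024
  'f': [0/1 + 5/8*5/8, 0/1 + 5/8*7/8) = [25/64, 35/64)
  'a': [0/1 + 5/8*7/8, 0/1 + 5/8*1/1) = [35/64, 5/8)
  emit 'b', narrow to [0/1, 25/64)
Step 3: interval [0/1, 25/64), width = 25/64 - 0/1 = 25/64
  'b': [0/1 + 25/64*0/1, 0/1 + 25/64*5/8) = [0/1, 125/512)
  'f': [0/1 + 25/64*5/8, 0/1 + 25/64*7/8) = [125/512, 175/512)
  'a': [0/1 + 25/64*7/8, 0/1 + 25/64*1/1) = [175/512, 25/64) <- contains code 375/1024
  emit 'a', narrow to [175/512, 25/64)

Answer: 175/512 25/64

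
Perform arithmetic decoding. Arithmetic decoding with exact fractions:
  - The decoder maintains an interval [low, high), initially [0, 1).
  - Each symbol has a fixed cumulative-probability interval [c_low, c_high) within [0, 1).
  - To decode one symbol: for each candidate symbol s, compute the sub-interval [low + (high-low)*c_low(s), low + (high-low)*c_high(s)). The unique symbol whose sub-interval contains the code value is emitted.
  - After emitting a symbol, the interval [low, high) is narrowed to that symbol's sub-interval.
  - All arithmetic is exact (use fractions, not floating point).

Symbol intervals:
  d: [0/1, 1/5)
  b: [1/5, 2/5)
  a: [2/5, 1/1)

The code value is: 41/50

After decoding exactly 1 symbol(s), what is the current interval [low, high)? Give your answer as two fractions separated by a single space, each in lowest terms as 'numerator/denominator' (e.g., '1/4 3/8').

Step 1: interval [0/1, 1/1), width = 1/1 - 0/1 = 1/1
  'd': [0/1 + 1/1*0/1, 0/1 + 1/1*1/5) = [0/1, 1/5)
  'b': [0/1 + 1/1*1/5, 0/1 + 1/1*2/5) = [1/5, 2/5)
  'a': [0/1 + 1/1*2/5, 0/1 + 1/1*1/1) = [2/5, 1/1) <- contains code 41/50
  emit 'a', narrow to [2/5, 1/1)

Answer: 2/5 1/1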